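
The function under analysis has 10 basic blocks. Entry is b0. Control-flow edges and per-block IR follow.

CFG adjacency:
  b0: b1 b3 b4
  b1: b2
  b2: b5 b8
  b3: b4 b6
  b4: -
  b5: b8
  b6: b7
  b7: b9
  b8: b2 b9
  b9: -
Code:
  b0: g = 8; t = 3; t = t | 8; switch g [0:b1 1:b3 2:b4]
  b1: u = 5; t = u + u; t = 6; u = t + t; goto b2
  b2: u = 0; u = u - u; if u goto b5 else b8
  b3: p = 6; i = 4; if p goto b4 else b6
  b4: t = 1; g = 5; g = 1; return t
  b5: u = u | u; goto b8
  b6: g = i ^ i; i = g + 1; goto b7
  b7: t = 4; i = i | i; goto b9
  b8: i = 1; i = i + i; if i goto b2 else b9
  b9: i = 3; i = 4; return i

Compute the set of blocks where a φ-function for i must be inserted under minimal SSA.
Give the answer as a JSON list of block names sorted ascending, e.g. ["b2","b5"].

idom tree: b1←b0 b2←b1 b3←b0 b4←b0 b5←b2 b6←b3 b7←b6 b8←b2 b9←b0
Join-block Dom:
  b2: preds {b1,b8}: {b0,b1} ∩ {b0,b1,b2,b8} = {b0,b1}; idom=b1
  b4: preds {b0,b3}: {b0} ∩ {b0,b3} = {b0}; idom=b0
  b8: preds {b2,b5}: {b0,b1,b2} ∩ {b0,b1,b2,b5} = {b0,b1,b2}; idom=b2
  b9: preds {b7,b8}: {b0,b3,b6,b7} ∩ {b0,b1,b2,b8} = {b0}; idom=b0

DF derivation:
  join b2 pred b1: · stop@b1
  join b2 pred b8: b8→b2 stop@b1
  join b4 pred b0: · stop@b0
  join b4 pred b3: b3 stop@b0
  join b8 pred b2: · stop@b2
  join b8 pred b5: b5 stop@b2
  join b9 pred b7: b7→b6→b3 stop@b0
  join b9 pred b8: b8→b2→b1 stop@b0
  b0 → ∅
  b1 → {b9}
  b2 → {b2,b9}
  b3 → {b4,b9}
  b4 → ∅
  b5 → {b8}
  b6 → {b9}
  b7 → {b9}
  b8 → {b2,b9}
  b9 → ∅

φ for i: defs {b3,b6,b7,b8,b9}
  DF⁺ = {b2,b4,b9}

Answer: ["b2", "b4", "b9"]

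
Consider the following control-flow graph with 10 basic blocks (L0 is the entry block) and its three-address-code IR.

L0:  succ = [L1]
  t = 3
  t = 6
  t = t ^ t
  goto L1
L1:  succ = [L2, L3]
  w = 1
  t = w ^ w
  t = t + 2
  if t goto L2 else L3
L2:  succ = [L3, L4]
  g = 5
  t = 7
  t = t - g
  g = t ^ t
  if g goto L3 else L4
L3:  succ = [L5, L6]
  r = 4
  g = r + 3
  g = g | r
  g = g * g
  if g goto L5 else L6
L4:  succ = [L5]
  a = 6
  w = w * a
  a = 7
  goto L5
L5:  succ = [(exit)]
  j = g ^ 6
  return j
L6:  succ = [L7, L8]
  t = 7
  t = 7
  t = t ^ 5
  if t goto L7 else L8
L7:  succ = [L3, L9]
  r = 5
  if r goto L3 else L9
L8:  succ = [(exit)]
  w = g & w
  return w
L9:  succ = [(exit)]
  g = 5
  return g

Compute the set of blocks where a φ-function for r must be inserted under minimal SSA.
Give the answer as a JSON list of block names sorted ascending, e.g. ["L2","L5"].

Answer: ["L3", "L5"]

Derivation:
idom tree: L1←L0 L2←L1 L3←L1 L4←L2 L5←L1 L6←L3 L7←L6 L8←L6 L9←L7
Join-block Dom:
  L3: preds {L1,L2,L7}: {L0,L1} ∩ {L0,L1,L2} ∩ {L0,L1,L3,L6,L7} = {L0,L1}; idom=L1
  L5: preds {L3,L4}: {L0,L1,L3} ∩ {L0,L1,L2,L4} = {L0,L1}; idom=L1

DF derivation:
  L3←L1: walk · to L1
  L3←L2: walk L2 to L1
  L3←L7: walk L7→L6→L3 to L1
  L5←L3: walk L3 to L1
  L5←L4: walk L4→L2 to L1
  L0 → ∅
  L1 → ∅
  L2 → {L3,L5}
  L3 → {L3,L5}
  L4 → {L5}
  L5 → ∅
  L6 → {L3}
  L7 → {L3}
  L8 → ∅
  L9 → ∅

φ for r: defs {L3,L7}
  DF⁺ = {L3,L5}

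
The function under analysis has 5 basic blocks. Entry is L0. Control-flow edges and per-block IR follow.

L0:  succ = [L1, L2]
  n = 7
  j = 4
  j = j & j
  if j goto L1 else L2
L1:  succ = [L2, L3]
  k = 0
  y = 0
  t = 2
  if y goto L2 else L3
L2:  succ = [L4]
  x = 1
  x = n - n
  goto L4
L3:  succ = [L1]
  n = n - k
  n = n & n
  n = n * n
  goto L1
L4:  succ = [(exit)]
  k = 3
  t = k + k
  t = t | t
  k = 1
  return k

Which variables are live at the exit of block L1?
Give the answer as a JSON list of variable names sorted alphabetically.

def/use:
  L0 def {j,n} use ∅
  L1 def {k,t,y} use ∅
  L2 def {x} use {n}
  L3 def {n} use {k,n}
  L4 def {k,t} use ∅

Liveness:
  live L0: ∅→{n}
  live L1: {n}→{k,n}
  live L2: {n}→∅
  live L3: {k,n}→{n}
  live L4: ∅→∅

live-out(L1) = ["k", "n"]

Answer: ["k", "n"]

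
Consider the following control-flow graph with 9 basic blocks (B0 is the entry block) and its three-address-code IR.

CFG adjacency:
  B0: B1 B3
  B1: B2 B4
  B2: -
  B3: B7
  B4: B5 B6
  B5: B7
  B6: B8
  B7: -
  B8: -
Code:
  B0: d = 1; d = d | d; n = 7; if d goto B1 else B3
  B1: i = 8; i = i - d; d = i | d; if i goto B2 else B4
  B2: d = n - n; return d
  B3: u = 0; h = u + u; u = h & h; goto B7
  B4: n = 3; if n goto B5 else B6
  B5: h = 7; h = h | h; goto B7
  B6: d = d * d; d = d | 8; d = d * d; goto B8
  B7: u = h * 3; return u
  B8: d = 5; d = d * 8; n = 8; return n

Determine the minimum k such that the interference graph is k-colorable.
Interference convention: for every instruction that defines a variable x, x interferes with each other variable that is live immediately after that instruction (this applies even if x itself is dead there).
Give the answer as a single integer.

Answer: 3

Analysis:
Per-block:
  B0: def={d,n} ue=∅
  B1: def={d,i} ue={d}
  B2: def={d} ue={n}
  B3: def={h,u} ue=∅
  B4: def={n} ue=∅
  B5: def={h} ue=∅
  B6: def={d} ue={d}
  B7: def={u} ue={h}
  B8: def={d,n} ue=∅

Liveness:
  B0: in=∅ out={d,n}
  B1: in={d,n} out={d,n}
  B2: in={n} out=∅
  B3: in=∅ out={h}
  B4: in={d} out={d}
  B5: in=∅ out={h}
  B6: in={d} out=∅
  B7: in={h} out=∅
  B8: in=∅ out=∅

Interference:
  d↔{i,n}
  h↔{u}
  i↔{d,n}
  n↔{d,i}
  u↔{h}

Chromatic number:
  lower bound: {d,i,n} mutually conflict ⇒ χ ≥ 3
  3-colouring: r0={d,h}  r1={i,u}  r2={n}
  χ = 3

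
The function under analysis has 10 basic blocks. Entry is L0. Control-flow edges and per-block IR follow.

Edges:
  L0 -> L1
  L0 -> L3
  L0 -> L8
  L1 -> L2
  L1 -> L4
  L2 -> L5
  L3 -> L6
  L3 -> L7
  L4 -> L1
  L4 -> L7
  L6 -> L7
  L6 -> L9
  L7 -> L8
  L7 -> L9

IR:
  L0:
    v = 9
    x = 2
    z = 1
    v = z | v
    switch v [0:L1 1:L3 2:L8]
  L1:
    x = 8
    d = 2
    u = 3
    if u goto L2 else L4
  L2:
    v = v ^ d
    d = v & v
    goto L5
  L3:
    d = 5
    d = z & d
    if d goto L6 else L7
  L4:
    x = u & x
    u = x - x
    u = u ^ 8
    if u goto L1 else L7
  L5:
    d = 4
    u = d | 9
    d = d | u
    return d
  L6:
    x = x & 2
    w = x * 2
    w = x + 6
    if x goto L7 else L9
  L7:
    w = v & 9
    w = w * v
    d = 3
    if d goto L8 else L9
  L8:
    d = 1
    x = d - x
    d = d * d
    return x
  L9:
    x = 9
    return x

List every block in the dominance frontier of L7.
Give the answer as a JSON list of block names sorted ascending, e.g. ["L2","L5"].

idom tree: L1←L0 L2←L1 L3←L0 L4←L1 L5←L2 L6←L3 L7←L0 L8←L0 L9←L0
Dom at joins:
  L1: preds {L0,L4}: {L0} ∩ {L0,L1,L4} = {L0}; idom=L0
  L7: preds {L3,L4,L6}: {L0,L3} ∩ {L0,L1,L4} ∩ {L0,L3,L6} = {L0}; idom=L0
  L8: preds {L0,L7}: {L0} ∩ {L0,L7} = {L0}; idom=L0
  L9: preds {L6,L7}: {L0,L3,L6} ∩ {L0,L7} = {L0}; idom=L0

DF walk-up:
  join L1 pred L0: · stop@L0
  join L1 pred L4: L4→L1 stop@L0
  join L7 pred L3: L3 stop@L0
  join L7 pred L4: L4→L1 stop@L0
  join L7 pred L6: L6→L3 stop@L0
  join L8 pred L0: · stop@L0
  join L8 pred L7: L7 stop@L0
  join L9 pred L6: L6→L3 stop@L0
  join L9 pred L7: L7 stop@L0
  DF(L0)=∅
  DF(L1)={L1,L7}
  DF(L2)=∅
  DF(L3)={L7,L9}
  DF(L4)={L1,L7}
  DF(L5)=∅
  DF(L6)={L7,L9}
  DF(L7)={L8,L9}
  DF(L8)=∅
  DF(L9)=∅

DF(L7) = ["L8", "L9"]

Answer: ["L8", "L9"]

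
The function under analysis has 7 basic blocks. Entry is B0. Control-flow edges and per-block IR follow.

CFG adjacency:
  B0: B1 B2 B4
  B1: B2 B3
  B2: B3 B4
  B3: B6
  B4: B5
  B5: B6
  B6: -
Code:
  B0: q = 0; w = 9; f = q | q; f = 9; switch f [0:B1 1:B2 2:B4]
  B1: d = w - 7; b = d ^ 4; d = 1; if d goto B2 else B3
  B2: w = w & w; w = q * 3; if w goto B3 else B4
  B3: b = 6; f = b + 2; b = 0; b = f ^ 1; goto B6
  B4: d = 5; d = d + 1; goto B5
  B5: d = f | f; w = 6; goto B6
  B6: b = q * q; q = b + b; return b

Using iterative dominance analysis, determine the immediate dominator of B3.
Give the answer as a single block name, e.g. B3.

idom tree: B1←B0 B2←B0 B3←B0 B4←B0 B5←B4 B6←B0
Dom at joins:
  B2: preds {B0,B1}: {B0} ∩ {B0,B1} = {B0}; idom=B0
  B3: preds {B1,B2}: {B0,B1} ∩ {B0,B2} = {B0}; idom=B0
  B4: preds {B0,B2}: {B0} ∩ {B0,B2} = {B0}; idom=B0
  B6: preds {B3,B5}: {B0,B3} ∩ {B0,B4,B5} = {B0}; idom=B0

idom(B3) = B0

Answer: B0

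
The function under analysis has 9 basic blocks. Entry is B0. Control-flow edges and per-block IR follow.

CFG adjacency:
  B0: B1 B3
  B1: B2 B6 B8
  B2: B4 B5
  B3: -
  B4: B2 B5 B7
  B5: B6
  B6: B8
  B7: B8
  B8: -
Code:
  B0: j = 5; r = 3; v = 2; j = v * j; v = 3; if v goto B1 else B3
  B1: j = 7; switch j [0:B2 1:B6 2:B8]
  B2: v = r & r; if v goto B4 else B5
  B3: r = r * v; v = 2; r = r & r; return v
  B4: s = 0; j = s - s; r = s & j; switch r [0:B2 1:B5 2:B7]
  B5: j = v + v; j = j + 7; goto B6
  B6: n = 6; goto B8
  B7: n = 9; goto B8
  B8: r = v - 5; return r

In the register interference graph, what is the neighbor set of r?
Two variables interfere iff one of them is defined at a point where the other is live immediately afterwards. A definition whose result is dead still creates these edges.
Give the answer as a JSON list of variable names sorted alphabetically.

Answer: ["j", "v"]

Derivation:
Block summaries:
  B0 def {j,r,v} use ∅
  B1 def {j} use ∅
  B2 def {v} use {r}
  B3 def {r,v} use {r,v}
  B4 def {j,r,s} use ∅
  B5 def {j} use {v}
  B6 def {n} use ∅
  B7 def {n} use ∅
  B8 def {r} use {v}

Backward fixpoint:
  live B0: ∅→{r,v}
  live B1: {r,v}→{r,v}
  live B2: {r}→{v}
  live B3: {r,v}→∅
  live B4: {v}→{r,v}
  live B5: {v}→{v}
  live B6: {v}→{v}
  live B7: {v}→{v}
  live B8: {v}→∅

Interfere edges:
  j — {r,s,v}
  n — {v}
  r — {j,v}
  s — {j,v}
  v — {j,n,r,s}

N(r) = ["j", "v"]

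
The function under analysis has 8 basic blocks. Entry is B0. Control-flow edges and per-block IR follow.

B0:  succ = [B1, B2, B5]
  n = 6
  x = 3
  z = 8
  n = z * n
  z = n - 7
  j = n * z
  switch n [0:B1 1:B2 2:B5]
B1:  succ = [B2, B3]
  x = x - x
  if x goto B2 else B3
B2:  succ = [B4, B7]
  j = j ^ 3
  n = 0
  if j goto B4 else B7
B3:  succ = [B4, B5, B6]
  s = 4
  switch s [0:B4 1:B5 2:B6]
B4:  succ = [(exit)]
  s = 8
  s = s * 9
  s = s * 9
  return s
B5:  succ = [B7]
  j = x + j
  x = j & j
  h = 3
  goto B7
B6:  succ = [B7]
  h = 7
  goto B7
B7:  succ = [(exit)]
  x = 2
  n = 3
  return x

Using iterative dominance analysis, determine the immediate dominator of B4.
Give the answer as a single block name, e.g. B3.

Answer: B0

Analysis:
idom tree: B1←B0 B2←B0 B3←B1 B4←B0 B5←B0 B6←B3 B7←B0
Dom at joins:
  B2: preds {B0,B1}: {B0} ∩ {B0,B1} = {B0}; idom=B0
  B4: preds {B2,B3}: {B0,B2} ∩ {B0,B1,B3} = {B0}; idom=B0
  B5: preds {B0,B3}: {B0} ∩ {B0,B1,B3} = {B0}; idom=B0
  B7: preds {B2,B5,B6}: {B0,B2} ∩ {B0,B5} ∩ {B0,B1,B3,B6} = {B0}; idom=B0

idom(B4) = B0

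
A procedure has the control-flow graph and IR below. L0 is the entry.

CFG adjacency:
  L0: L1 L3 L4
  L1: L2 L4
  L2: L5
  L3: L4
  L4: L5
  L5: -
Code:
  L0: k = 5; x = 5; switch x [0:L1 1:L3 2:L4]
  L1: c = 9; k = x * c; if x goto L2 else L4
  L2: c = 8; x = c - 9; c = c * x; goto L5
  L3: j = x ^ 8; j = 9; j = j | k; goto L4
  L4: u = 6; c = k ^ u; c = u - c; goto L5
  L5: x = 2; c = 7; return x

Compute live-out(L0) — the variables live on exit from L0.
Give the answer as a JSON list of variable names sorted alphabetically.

Answer: ["k", "x"]

Working:
def/use:
  L0: def={k,x} ue=∅
  L1: def={c,k} ue={x}
  L2: def={c,x} ue=∅
  L3: def={j} ue={k,x}
  L4: def={c,u} ue={k}
  L5: def={c,x} ue=∅

Liveness:
  live L0: ∅→{k,x}
  live L1: {x}→{k}
  live L2: ∅→∅
  live L3: {k,x}→{k}
  live L4: {k}→∅
  live L5: ∅→∅

live-out(L0) = ["k", "x"]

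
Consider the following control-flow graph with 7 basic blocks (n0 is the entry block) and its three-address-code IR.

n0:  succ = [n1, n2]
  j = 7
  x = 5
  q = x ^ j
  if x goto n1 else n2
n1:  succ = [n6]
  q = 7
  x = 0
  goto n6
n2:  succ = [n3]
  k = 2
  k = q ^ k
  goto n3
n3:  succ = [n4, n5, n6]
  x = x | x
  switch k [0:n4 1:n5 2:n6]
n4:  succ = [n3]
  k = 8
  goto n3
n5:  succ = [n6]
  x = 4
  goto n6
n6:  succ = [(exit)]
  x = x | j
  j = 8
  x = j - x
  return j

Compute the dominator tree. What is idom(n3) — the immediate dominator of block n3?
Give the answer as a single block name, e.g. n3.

Answer: n2

Working:
idom tree: n1←n0 n2←n0 n3←n2 n4←n3 n5←n3 n6←n0
Join-block Dom:
  n3: preds {n2,n4}: {n0,n2} ∩ {n0,n2,n3,n4} = {n0,n2}; idom=n2
  n6: preds {n1,n3,n5}: {n0,n1} ∩ {n0,n2,n3} ∩ {n0,n2,n3,n5} = {n0}; idom=n0

idom(n3) = n2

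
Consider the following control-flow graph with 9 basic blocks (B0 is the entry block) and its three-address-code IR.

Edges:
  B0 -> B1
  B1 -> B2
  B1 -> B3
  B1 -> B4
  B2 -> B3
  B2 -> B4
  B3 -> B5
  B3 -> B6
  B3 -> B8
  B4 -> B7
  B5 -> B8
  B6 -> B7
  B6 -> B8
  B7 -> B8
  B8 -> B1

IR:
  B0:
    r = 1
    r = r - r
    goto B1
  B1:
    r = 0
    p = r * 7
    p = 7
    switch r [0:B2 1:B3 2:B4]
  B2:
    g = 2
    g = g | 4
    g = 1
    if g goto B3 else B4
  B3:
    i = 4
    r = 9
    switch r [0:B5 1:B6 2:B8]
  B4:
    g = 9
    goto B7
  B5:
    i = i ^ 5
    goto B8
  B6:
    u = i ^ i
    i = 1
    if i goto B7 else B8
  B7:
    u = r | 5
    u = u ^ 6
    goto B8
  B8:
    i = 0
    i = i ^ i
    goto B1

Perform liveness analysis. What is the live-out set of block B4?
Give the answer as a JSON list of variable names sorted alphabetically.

Answer: ["r"]

Derivation:
Block summaries:
  B0: {r} / ∅
  B1: {p,r} / ∅
  B2: {g} / ∅
  B3: {i,r} / ∅
  B4: {g} / ∅
  B5: {i} / {i}
  B6: {i,u} / {i}
  B7: {u} / {r}
  B8: {i} / ∅

Live sets:
  B0 li=∅ lo=∅
  B1 li=∅ lo={r}
  B2 li={r} lo={r}
  B3 li=∅ lo={i,r}
  B4 li={r} lo={r}
  B5 li={i} lo=∅
  B6 li={i,r} lo={r}
  B7 li={r} lo=∅
  B8 li=∅ lo=∅

live-out(B4) = ["r"]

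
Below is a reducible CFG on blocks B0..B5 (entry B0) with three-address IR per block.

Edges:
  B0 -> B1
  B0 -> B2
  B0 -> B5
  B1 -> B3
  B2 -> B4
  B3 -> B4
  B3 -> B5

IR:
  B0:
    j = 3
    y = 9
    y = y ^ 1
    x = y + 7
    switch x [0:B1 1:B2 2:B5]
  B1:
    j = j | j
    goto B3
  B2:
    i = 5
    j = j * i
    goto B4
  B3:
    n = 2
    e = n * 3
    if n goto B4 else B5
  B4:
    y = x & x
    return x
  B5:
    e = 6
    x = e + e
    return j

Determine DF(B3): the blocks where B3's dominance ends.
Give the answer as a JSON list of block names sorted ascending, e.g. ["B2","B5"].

Answer: ["B4", "B5"]

Working:
idom tree: B1←B0 B2←B0 B3←B1 B4←B0 B5←B0
Dom at joins:
  B4: preds {B2,B3}: {B0,B2} ∩ {B0,B1,B3} = {B0}; idom=B0
  B5: preds {B0,B3}: {B0} ∩ {B0,B1,B3} = {B0}; idom=B0

DF walk-up:
  B4←B2: walk B2 to B0
  B4←B3: walk B3→B1 to B0
  B5←B0: walk · to B0
  B5←B3: walk B3→B1 to B0
  B0 → ∅
  B1 → {B4,B5}
  B2 → {B4}
  B3 → {B4,B5}
  B4 → ∅
  B5 → ∅

DF(B3) = ["B4", "B5"]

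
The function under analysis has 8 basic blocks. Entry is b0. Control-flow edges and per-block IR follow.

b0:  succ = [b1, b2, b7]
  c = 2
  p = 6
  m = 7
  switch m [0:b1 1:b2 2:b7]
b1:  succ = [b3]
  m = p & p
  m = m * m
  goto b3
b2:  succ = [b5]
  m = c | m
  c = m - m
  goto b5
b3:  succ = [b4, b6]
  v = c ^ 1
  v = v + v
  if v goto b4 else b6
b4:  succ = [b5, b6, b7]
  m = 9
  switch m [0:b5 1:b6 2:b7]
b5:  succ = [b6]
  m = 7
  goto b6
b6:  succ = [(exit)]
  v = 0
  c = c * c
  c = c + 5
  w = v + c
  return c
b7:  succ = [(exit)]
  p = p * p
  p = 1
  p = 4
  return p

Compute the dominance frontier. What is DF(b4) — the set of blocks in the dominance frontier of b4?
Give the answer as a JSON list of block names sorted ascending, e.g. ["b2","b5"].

Answer: ["b5", "b6", "b7"]

Analysis:
idom tree: b1←b0 b2←b0 b3←b1 b4←b3 b5←b0 b6←b0 b7←b0
Join-block Dom:
  b5: preds {b2,b4}: {b0,b2} ∩ {b0,b1,b3,b4} = {b0}; idom=b0
  b6: preds {b3,b4,b5}: {b0,b1,b3} ∩ {b0,b1,b3,b4} ∩ {b0,b5} = {b0}; idom=b0
  b7: preds {b0,b4}: {b0} ∩ {b0,b1,b3,b4} = {b0}; idom=b0

DF walk-up:
  b5←b2: walk b2 to b0
  b5←b4: walk b4→b3→b1 to b0
  b6←b3: walk b3→b1 to b0
  b6←b4: walk b4→b3→b1 to b0
  b6←b5: walk b5 to b0
  b7←b0: walk · to b0
  b7←b4: walk b4→b3→b1 to b0
  b0 → ∅
  b1 → {b5,b6,b7}
  b2 → {b5}
  b3 → {b5,b6,b7}
  b4 → {b5,b6,b7}
  b5 → {b6}
  b6 → ∅
  b7 → ∅

DF(b4) = ["b5", "b6", "b7"]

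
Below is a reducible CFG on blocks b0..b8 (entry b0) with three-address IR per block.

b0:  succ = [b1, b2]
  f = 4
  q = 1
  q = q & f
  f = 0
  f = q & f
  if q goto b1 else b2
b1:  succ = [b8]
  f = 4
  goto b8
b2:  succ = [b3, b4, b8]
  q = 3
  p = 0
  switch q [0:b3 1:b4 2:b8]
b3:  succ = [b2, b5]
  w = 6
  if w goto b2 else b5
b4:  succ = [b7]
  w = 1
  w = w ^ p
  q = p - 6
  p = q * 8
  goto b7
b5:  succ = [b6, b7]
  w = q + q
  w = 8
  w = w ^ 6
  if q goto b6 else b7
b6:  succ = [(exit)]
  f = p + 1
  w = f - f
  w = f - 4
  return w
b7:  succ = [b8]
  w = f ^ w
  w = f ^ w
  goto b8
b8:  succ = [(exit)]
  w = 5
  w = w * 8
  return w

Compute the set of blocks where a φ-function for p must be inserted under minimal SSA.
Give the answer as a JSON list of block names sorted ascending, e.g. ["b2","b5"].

Answer: ["b2", "b7", "b8"]

Derivation:
idom tree: b1←b0 b2←b0 b3←b2 b4←b2 b5←b3 b6←b5 b7←b2 b8←b0
Dom at joins:
  b2: preds {b0,b3}: {b0} ∩ {b0,b2,b3} = {b0}; idom=b0
  b7: preds {b4,b5}: {b0,b2,b4} ∩ {b0,b2,b3,b5} = {b0,b2}; idom=b2
  b8: preds {b1,b2,b7}: {b0,b1} ∩ {b0,b2} ∩ {b0,b2,b7} = {b0}; idom=b0

DF walk-up:
  join b2 pred b0: · stop@b0
  join b2 pred b3: b3→b2 stop@b0
  join b7 pred b4: b4 stop@b2
  join b7 pred b5: b5→b3 stop@b2
  join b8 pred b1: b1 stop@b0
  join b8 pred b2: b2 stop@b0
  join b8 pred b7: b7→b2 stop@b0
  b0: DF=∅
  b1: DF={b8}
  b2: DF={b2,b8}
  b3: DF={b2,b7}
  b4: DF={b7}
  b5: DF={b7}
  b6: DF=∅
  b7: DF={b8}
  b8: DF=∅

φ for p: defs {b2,b4}
  DF⁺ = {b2,b7,b8}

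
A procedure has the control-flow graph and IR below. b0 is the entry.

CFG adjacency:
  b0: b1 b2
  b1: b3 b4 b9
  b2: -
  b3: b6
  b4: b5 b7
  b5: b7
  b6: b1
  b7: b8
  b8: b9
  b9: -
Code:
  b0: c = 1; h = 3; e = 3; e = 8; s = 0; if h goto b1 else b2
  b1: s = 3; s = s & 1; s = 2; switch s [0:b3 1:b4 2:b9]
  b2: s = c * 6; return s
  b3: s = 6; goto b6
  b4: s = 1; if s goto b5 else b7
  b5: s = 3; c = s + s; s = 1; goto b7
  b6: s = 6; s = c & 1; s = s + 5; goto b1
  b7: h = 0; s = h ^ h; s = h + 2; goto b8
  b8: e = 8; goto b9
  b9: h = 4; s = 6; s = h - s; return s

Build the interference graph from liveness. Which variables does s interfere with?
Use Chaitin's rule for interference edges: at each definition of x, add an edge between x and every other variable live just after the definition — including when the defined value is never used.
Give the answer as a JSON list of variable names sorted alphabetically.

Block summaries:
  b0: {c,e,h,s} / ∅
  b1: {s} / ∅
  b2: {s} / {c}
  b3: {s} / ∅
  b4: {s} / ∅
  b5: {c,s} / ∅
  b6: {s} / {c}
  b7: {h,s} / ∅
  b8: {e} / ∅
  b9: {h,s} / ∅

Backward fixpoint:
  live b0: ∅→{c}
  live b1: {c}→{c}
  live b2: {c}→∅
  live b3: {c}→{c}
  live b4: ∅→∅
  live b5: ∅→∅
  live b6: {c}→{c}
  live b7: ∅→∅
  live b8: ∅→∅
  live b9: ∅→∅

Interfere edges:
  c: {e,h,s}
  e: {c,h}
  h: {c,e,s}
  s: {c,h}

N(s) = ["c", "h"]

Answer: ["c", "h"]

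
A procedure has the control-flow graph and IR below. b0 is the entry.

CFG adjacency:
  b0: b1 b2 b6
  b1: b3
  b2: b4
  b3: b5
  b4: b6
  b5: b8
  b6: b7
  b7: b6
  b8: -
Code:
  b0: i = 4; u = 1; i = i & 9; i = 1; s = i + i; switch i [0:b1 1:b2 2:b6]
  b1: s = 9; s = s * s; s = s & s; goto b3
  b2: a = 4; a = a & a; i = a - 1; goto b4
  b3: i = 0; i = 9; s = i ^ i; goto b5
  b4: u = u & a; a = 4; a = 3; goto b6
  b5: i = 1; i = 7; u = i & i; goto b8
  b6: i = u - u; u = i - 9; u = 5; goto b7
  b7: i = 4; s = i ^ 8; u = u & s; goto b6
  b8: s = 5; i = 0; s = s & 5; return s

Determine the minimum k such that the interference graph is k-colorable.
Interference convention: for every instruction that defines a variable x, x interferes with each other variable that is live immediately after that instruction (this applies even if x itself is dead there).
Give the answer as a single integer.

Answer: 3

Working:
def/use:
  b0: {i,s,u} / ∅
  b1: {s} / ∅
  b2: {a,i} / ∅
  b3: {i,s} / ∅
  b4: {a,u} / {a,u}
  b5: {i,u} / ∅
  b6: {i,u} / {u}
  b7: {i,s,u} / {u}
  b8: {i,s} / ∅

Live sets:
  b0: in=∅ out={u}
  b1: in=∅ out=∅
  b2: in={u} out={a,u}
  b3: in=∅ out=∅
  b4: in={a,u} out={u}
  b5: in=∅ out=∅
  b6: in={u} out={u}
  b7: in={u} out={u}
  b8: in=∅ out=∅

Conflict graph:
  a — {i,u}
  i — {a,s,u}
  s — {i,u}
  u — {a,i,s}

Chromatic number:
  lower bound: {a,i,u} mutually conflict ⇒ χ ≥ 3
  3-colouring: c0={i}  c1={u}  c2={a,s}
  χ = 3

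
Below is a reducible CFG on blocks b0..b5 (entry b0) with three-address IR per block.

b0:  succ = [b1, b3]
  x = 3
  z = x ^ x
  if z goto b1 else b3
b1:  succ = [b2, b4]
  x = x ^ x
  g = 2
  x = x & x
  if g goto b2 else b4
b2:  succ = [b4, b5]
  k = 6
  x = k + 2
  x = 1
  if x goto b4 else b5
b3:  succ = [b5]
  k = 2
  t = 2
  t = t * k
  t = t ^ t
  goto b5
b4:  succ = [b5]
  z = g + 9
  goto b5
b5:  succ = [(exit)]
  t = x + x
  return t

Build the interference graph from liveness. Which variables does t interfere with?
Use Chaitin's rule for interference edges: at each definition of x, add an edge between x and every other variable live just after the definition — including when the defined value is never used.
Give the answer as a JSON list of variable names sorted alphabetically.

Answer: ["k", "x"]

Working:
Per-block:
  b0: def={x,z} ue=∅
  b1: def={g,x} ue={x}
  b2: def={k,x} ue=∅
  b3: def={k,t} ue=∅
  b4: def={z} ue={g}
  b5: def={t} ue={x}

Liveness:
  b0 li=∅ lo={x}
  b1 li={x} lo={g,x}
  b2 li={g} lo={g,x}
  b3 li={x} lo={x}
  b4 li={g,x} lo={x}
  b5 li={x} lo=∅

Conflict graph:
  g — {k,x}
  k — {g,t,x}
  t — {k,x}
  x — {g,k,t,z}
  z — {x}

N(t) = ["k", "x"]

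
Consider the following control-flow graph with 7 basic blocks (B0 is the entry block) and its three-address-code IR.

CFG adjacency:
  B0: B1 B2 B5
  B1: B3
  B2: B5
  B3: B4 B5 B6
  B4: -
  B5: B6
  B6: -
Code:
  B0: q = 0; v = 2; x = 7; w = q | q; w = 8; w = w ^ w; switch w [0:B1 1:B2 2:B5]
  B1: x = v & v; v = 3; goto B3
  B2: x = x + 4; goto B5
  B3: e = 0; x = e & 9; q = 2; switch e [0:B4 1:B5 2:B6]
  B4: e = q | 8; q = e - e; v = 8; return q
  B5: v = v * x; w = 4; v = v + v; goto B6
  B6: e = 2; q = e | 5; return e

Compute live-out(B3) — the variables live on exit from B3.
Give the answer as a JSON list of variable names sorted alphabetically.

Per-block:
  B0: def={q,v,w,x} ue=∅
  B1: def={v,x} ue={v}
  B2: def={x} ue={x}
  B3: def={e,q,x} ue=∅
  B4: def={e,q,v} ue={q}
  B5: def={v,w} ue={v,x}
  B6: def={e,q} ue=∅

Live sets:
  live B0: ∅→{v,x}
  live B1: {v}→{v}
  live B2: {v,x}→{v,x}
  live B3: {v}→{q,v,x}
  live B4: {q}→∅
  live B5: {v,x}→∅
  live B6: ∅→∅

live-out(B3) = ["q", "v", "x"]

Answer: ["q", "v", "x"]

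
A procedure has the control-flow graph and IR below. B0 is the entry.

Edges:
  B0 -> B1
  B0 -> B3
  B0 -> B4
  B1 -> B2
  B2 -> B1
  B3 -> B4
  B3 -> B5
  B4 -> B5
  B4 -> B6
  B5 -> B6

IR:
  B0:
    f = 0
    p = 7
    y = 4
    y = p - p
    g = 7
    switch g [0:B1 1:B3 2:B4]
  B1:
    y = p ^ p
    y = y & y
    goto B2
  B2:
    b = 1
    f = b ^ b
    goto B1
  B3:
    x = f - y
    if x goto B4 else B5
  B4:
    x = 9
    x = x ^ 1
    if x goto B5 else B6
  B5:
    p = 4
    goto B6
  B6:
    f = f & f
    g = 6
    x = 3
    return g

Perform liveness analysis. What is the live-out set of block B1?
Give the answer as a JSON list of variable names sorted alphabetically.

def/use:
  B0 def {f,g,p,y} use ∅
  B1 def {y} use {p}
  B2 def {b,f} use ∅
  B3 def {x} use {f,y}
  B4 def {x} use ∅
  B5 def {p} use ∅
  B6 def {f,g,x} use {f}

Liveness:
  B0 li=∅ lo={f,p,y}
  B1 li={p} lo={p}
  B2 li={p} lo={p}
  B3 li={f,y} lo={f}
  B4 li={f} lo={f}
  B5 li={f} lo={f}
  B6 li={f} lo=∅

live-out(B1) = ["p"]

Answer: ["p"]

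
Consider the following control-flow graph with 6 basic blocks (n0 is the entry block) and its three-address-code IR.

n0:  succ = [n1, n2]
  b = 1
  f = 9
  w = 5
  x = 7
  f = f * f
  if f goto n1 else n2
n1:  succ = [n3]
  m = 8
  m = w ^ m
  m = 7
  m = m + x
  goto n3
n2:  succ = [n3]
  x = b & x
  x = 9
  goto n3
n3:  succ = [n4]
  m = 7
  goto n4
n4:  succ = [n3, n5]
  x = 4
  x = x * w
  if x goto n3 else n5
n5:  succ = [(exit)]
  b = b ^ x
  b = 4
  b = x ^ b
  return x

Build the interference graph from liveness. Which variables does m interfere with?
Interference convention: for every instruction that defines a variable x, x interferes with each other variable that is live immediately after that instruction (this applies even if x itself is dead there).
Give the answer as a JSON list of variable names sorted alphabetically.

def/use:
  n0 def {b,f,w,x} use ∅
  n1 def {m} use {w,x}
  n2 def {x} use {b,x}
  n3 def {m} use ∅
  n4 def {x} use {w}
  n5 def {b} use {b,x}

Liveness:
  live n0: ∅→{b,w,x}
  live n1: {b,w,x}→{b,w}
  live n2: {b,w,x}→{b,w}
  live n3: {b,w}→{b,w}
  live n4: {b,w}→{b,w,x}
  live n5: {b,x}→∅

Conflict graph:
  b↔{f,m,w,x}
  f↔{b,w,x}
  m↔{b,w,x}
  w↔{b,f,m,x}
  x↔{b,f,m,w}

N(m) = ["b", "w", "x"]

Answer: ["b", "w", "x"]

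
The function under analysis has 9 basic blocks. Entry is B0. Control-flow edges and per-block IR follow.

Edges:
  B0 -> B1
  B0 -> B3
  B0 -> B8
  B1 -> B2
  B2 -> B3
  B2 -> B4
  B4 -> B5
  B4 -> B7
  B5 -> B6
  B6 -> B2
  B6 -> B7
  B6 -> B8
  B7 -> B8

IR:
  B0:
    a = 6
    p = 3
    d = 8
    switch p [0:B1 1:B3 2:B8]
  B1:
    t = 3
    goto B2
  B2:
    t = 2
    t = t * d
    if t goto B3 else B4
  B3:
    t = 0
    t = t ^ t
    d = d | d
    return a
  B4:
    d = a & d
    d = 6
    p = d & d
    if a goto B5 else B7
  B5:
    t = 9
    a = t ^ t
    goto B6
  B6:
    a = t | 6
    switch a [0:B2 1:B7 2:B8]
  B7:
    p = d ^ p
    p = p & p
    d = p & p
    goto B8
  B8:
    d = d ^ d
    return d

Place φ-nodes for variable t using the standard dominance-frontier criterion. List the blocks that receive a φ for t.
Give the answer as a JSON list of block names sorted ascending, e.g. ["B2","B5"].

Answer: ["B2", "B3", "B7", "B8"]

Working:
idom tree: B1←B0 B2←B1 B3←B0 B4←B2 B5←B4 B6←B5 B7←B4 B8←B0
Dom∩ at merges:
  B2: preds {B1,B6}: {B0,B1} ∩ {B0,B1,B2,B4,B5,B6} = {B0,B1}; idom=B1
  B3: preds {B0,B2}: {B0} ∩ {B0,B1,B2} = {B0}; idom=B0
  B7: preds {B4,B6}: {B0,B1,B2,B4} ∩ {B0,B1,B2,B4,B5,B6} = {B0,B1,B2,B4}; idom=B4
  B8: preds {B0,B6,B7}: {B0} ∩ {B0,B1,B2,B4,B5,B6} ∩ {B0,B1,B2,B4,B7} = {B0}; idom=B0

Frontier:
  B2←B1: walk · to B1
  B2←B6: walk B6→B5→B4→B2 to B1
  B3←B0: walk · to B0
  B3←B2: walk B2→B1 to B0
  B7←B4: walk · to B4
  B7←B6: walk B6→B5 to B4
  B8←B0: walk · to B0
  B8←B6: walk B6→B5→B4→B2→B1 to B0
  B8←B7: walk B7→B4→B2→B1 to B0
  B0: DF=∅
  B1: DF={B3,B8}
  B2: DF={B2,B3,B8}
  B3: DF=∅
  B4: DF={B2,B8}
  B5: DF={B2,B7,B8}
  B6: DF={B2,B7,B8}
  B7: DF={B8}
  B8: DF=∅

φ for t: defs {B1,B2,B3,B5}
  DF⁺ = {B2,B3,B7,B8}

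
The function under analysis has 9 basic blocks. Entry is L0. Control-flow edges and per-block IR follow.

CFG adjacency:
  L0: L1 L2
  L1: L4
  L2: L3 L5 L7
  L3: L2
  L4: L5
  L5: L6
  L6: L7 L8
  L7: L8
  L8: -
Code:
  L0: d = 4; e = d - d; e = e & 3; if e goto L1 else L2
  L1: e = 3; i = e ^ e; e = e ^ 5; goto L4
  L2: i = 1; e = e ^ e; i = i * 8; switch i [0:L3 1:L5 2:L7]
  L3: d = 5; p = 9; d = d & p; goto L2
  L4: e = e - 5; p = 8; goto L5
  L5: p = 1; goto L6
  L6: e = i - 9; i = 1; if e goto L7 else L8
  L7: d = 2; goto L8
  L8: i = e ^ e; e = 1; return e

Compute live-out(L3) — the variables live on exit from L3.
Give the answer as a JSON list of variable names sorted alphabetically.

Block summaries:
  L0 def {d,e} use ∅
  L1 def {e,i} use ∅
  L2 def {e,i} use {e}
  L3 def {d,p} use ∅
  L4 def {e,p} use {e}
  L5 def {p} use ∅
  L6 def {e,i} use {i}
  L7 def {d} use ∅
  L8 def {e,i} use {e}

Backward fixpoint:
  L0 li=∅ lo={e}
  L1 li=∅ lo={e,i}
  L2 li={e} lo={e,i}
  L3 li={e} lo={e}
  L4 li={e,i} lo={i}
  L5 li={i} lo={i}
  L6 li={i} lo={e}
  L7 li={e} lo={e}
  L8 li={e} lo=∅

live-out(L3) = ["e"]

Answer: ["e"]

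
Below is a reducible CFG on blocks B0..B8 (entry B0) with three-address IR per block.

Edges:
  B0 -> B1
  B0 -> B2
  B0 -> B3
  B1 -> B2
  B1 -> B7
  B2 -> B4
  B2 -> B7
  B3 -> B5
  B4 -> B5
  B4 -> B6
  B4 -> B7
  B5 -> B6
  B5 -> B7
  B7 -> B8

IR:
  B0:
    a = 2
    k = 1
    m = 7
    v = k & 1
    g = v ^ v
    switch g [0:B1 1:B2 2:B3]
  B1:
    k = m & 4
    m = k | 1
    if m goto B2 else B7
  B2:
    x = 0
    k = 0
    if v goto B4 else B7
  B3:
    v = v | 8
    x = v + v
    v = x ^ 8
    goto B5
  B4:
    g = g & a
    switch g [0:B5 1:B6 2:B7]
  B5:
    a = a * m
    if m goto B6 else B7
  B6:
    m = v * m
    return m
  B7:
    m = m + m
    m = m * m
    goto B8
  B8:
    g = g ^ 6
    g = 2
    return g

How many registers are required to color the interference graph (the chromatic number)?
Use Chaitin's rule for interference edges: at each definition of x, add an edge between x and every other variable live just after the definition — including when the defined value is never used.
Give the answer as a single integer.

Per-block:
  B0: {a,g,k,m,v} / ∅
  B1: {k,m} / {m}
  B2: {k,x} / {v}
  B3: {v,x} / {v}
  B4: {g} / {a,g}
  B5: {a} / {a,m}
  B6: {m} / {m,v}
  B7: {m} / {m}
  B8: {g} / {g}

Live sets:
  B0: in=∅ out={a,g,m,v}
  B1: in={a,g,m,v} out={a,g,m,v}
  B2: in={a,g,m,v} out={a,g,m,v}
  B3: in={a,g,m,v} out={a,g,m,v}
  B4: in={a,g,m,v} out={a,g,m,v}
  B5: in={a,g,m,v} out={g,m,v}
  B6: in={m,v} out=∅
  B7: in={g,m} out={g}
  B8: in={g} out=∅

Interference:
  a↔{g,k,m,v,x}
  g↔{a,k,m,v,x}
  k↔{a,g,m,v}
  m↔{a,g,k,v,x}
  v↔{a,g,k,m,x}
  x↔{a,g,m,v}

Registers:
  {a,g,k,m,v} pairwise interfere (5-clique) ⇒ χ ≥ 5
  5-colouring: r0={a}  r1={g}  r2={m}  r3={v}  r4={k,x}
  χ = 5

Answer: 5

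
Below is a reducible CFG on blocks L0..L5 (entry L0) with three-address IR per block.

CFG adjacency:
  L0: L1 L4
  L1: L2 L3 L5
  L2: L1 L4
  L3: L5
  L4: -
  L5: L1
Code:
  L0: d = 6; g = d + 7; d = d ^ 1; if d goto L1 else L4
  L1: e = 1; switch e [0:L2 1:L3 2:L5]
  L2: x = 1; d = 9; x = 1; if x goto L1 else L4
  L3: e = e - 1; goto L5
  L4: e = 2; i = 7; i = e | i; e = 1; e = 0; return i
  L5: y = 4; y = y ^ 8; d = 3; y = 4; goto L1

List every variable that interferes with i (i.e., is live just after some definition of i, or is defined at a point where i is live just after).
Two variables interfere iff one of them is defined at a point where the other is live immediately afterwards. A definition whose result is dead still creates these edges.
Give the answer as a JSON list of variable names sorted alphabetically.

Block summaries:
  L0 def {d,g} use ∅
  L1 def {e} use ∅
  L2 def {d,x} use ∅
  L3 def {e} use {e}
  L4 def {e,i} use ∅
  L5 def {d,y} use ∅

Liveness:
  L0: in=∅ out=∅
  L1: in=∅ out={e}
  L2: in=∅ out=∅
  L3: in={e} out=∅
  L4: in=∅ out=∅
  L5: in=∅ out=∅

Interference:
  d: {g}
  e: {i}
  g: {d}
  i: {e}
  x: ∅
  y: ∅

N(i) = ["e"]

Answer: ["e"]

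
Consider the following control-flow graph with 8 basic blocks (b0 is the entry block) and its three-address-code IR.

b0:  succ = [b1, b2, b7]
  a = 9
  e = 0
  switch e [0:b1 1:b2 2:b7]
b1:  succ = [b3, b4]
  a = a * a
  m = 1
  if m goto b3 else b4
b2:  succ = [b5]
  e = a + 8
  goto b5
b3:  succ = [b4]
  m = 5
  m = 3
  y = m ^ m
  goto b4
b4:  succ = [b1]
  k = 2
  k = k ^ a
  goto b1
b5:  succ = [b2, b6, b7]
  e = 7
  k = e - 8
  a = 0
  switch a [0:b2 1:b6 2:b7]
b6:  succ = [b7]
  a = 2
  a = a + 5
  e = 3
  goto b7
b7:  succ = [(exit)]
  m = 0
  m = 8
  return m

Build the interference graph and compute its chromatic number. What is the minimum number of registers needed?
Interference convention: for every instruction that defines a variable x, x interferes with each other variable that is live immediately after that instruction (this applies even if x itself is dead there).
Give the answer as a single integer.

Answer: 2

Derivation:
def/use:
  b0: {a,e} / ∅
  b1: {a,m} / {a}
  b2: {e} / {a}
  b3: {m,y} / ∅
  b4: {k} / {a}
  b5: {a,e,k} / ∅
  b6: {a,e} / ∅
  b7: {m} / ∅

Live sets:
  live b0: ∅→{a}
  live b1: {a}→{a}
  live b2: {a}→∅
  live b3: {a}→{a}
  live b4: {a}→{a}
  live b5: ∅→{a}
  live b6: ∅→∅
  live b7: ∅→∅

Interference:
  a: {e,k,m,y}
  e: {a}
  k: {a}
  m: {a}
  y: {a}

Registers:
  lower bound: {a,e} mutually conflict ⇒ χ ≥ 2
  assign a→c0 e→c1 k→c1 m→c1 y→c1 — no edge inside a register ⇒ χ ≤ 2
  χ = 2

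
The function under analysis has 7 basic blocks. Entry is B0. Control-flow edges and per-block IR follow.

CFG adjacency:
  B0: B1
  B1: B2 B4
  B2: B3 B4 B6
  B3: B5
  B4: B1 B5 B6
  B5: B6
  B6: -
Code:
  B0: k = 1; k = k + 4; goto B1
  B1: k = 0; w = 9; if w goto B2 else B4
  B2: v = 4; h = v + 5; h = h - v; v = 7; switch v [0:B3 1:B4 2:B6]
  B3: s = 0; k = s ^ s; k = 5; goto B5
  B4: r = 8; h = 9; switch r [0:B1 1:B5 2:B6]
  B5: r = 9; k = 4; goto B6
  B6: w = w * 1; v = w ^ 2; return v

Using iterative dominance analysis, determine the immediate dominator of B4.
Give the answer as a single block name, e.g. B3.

Answer: B1

Derivation:
idom tree: B1←B0 B2←B1 B3←B2 B4←B1 B5←B1 B6←B1
Join-block Dom:
  B1: preds {B0,B4}: {B0} ∩ {B0,B1,B4} = {B0}; idom=B0
  B4: preds {B1,B2}: {B0,B1} ∩ {B0,B1,B2} = {B0,B1}; idom=B1
  B5: preds {B3,B4}: {B0,B1,B2,B3} ∩ {B0,B1,B4} = {B0,B1}; idom=B1
  B6: preds {B2,B4,B5}: {B0,B1,B2} ∩ {B0,B1,B4} ∩ {B0,B1,B5} = {B0,B1}; idom=B1

idom(B4) = B1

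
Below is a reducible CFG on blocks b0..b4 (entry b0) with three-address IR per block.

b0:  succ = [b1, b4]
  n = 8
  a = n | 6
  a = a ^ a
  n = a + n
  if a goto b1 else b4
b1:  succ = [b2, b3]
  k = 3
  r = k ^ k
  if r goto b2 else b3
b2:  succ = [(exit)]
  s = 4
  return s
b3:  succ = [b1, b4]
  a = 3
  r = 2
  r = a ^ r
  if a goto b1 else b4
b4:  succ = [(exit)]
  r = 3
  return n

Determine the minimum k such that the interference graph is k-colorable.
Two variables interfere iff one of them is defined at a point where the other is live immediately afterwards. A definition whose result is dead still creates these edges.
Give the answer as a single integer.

Answer: 3

Working:
def/use:
  b0: def={a,n} ue=∅
  b1: def={k,r} ue=∅
  b2: def={s} ue=∅
  b3: def={a,r} ue=∅
  b4: def={r} ue={n}

Live sets:
  live b0: ∅→{n}
  live b1: {n}→{n}
  live b2: ∅→∅
  live b3: {n}→{n}
  live b4: {n}→∅

Interference:
  a — {n,r}
  k — {n}
  n — {a,k,r}
  r — {a,n}
  s — ∅

Registers:
  {a,n,r} pairwise interfere (3-clique) ⇒ χ ≥ 3
  3-colouring: c0={n,s}  c1={a,k}  c2={r}
  χ = 3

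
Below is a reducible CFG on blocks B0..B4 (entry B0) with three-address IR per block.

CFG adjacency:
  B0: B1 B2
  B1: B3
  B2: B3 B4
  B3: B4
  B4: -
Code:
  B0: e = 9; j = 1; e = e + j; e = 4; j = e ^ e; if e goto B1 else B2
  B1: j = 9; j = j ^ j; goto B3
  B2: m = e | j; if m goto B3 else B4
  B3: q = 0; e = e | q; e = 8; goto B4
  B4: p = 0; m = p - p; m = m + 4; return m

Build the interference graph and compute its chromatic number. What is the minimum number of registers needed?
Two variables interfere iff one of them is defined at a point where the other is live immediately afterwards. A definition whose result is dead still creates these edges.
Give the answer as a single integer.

def/use:
  B0: def={e,j} ue=∅
  B1: def={j} ue=∅
  B2: def={m} ue={e,j}
  B3: def={e,q} ue={e}
  B4: def={m,p} ue=∅

Backward fixpoint:
  live B0: ∅→{e,j}
  live B1: {e}→{e}
  live B2: {e,j}→{e}
  live B3: {e}→∅
  live B4: ∅→∅

Interfere edges:
  e↔{j,m,q}
  j↔{e}
  m↔{e}
  p↔∅
  q↔{e}

Colouring:
  lower bound: {e,j} mutually conflict ⇒ χ ≥ 2
  2-colouring: R0={e,p}  R1={j,m,q}
  χ = 2

Answer: 2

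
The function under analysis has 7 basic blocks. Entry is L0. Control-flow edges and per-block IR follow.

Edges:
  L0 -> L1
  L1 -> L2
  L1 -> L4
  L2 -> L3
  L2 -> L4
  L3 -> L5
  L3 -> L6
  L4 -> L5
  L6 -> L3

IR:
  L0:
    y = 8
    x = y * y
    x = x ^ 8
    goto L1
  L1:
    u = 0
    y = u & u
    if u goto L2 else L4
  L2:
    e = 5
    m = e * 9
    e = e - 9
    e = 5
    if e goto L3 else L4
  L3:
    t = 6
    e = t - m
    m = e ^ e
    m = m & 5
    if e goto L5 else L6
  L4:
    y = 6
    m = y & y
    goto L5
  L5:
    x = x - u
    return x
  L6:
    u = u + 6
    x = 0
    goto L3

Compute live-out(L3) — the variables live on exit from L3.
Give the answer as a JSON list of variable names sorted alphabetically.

def/use:
  L0: def={x,y} ue=∅
  L1: def={u,y} ue=∅
  L2: def={e,m} ue=∅
  L3: def={e,m,t} ue={m}
  L4: def={m,y} ue=∅
  L5: def={x} ue={u,x}
  L6: def={u,x} ue={u}

Liveness:
  L0 li=∅ lo={x}
  L1 li={x} lo={u,x}
  L2 li={u,x} lo={m,u,x}
  L3 li={m,u,x} lo={m,u,x}
  L4 li={u,x} lo={u,x}
  L5 li={u,x} lo=∅
  L6 li={m,u} lo={m,u,x}

live-out(L3) = ["m", "u", "x"]

Answer: ["m", "u", "x"]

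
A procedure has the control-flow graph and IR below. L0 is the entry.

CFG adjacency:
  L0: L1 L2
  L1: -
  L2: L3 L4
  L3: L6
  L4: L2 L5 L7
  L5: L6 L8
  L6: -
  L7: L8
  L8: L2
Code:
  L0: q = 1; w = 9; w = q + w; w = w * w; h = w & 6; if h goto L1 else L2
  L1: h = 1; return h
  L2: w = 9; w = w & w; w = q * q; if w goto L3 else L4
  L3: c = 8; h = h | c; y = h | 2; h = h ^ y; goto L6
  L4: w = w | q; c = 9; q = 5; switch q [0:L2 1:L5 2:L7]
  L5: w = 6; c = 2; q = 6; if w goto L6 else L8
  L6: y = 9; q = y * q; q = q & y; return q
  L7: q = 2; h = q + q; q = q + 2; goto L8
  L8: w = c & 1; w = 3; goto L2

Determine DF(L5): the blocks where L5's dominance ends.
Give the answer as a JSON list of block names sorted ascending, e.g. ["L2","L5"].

idom tree: L1←L0 L2←L0 L3←L2 L4←L2 L5←L4 L6←L2 L7←L4 L8←L4
Dom∩ at merges:
  L2: preds {L0,L4,L8}: {L0} ∩ {L0,L2,L4} ∩ {L0,L2,L4,L8} = {L0}; idom=L0
  L6: preds {L3,L5}: {L0,L2,L3} ∩ {L0,L2,L4,L5} = {L0,L2}; idom=L2
  L8: preds {L5,L7}: {L0,L2,L4,L5} ∩ {L0,L2,L4,L7} = {L0,L2,L4}; idom=L4

DF derivation:
  join L2 pred L0: · stop@L0
  join L2 pred L4: L4→L2 stop@L0
  join L2 pred L8: L8→L4→L2 stop@L0
  join L6 pred L3: L3 stop@L2
  join L6 pred L5: L5→L4 stop@L2
  join L8 pred L5: L5 stop@L4
  join L8 pred L7: L7 stop@L4
  L0: DF=∅
  L1: DF=∅
  L2: DF={L2}
  L3: DF={L6}
  L4: DF={L2,L6}
  L5: DF={L6,L8}
  L6: DF=∅
  L7: DF={L8}
  L8: DF={L2}

DF(L5) = ["L6", "L8"]

Answer: ["L6", "L8"]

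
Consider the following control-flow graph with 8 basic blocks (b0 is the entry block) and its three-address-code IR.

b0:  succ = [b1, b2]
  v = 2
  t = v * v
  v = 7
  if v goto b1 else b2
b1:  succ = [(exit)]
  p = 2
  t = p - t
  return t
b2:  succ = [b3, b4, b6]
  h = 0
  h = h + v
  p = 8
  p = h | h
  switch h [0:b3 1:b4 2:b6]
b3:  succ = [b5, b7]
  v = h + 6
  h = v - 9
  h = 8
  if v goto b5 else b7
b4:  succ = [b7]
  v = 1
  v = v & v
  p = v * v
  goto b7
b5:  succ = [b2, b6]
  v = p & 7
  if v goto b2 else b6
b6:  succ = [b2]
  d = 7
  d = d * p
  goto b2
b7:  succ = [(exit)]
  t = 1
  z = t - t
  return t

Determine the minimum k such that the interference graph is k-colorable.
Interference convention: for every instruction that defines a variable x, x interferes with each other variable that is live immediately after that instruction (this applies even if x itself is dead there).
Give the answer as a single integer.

Answer: 3

Derivation:
def/use:
  b0 def {t,v} use ∅
  b1 def {p,t} use {t}
  b2 def {h,p} use {v}
  b3 def {h,v} use {h}
  b4 def {p,v} use ∅
  b5 def {v} use {p}
  b6 def {d} use {p}
  b7 def {t,z} use ∅

Liveness:
  b0: in=∅ out={t,v}
  b1: in={t} out=∅
  b2: in={v} out={h,p,v}
  b3: in={h,p} out={p}
  b4: in=∅ out=∅
  b5: in={p} out={p,v}
  b6: in={p,v} out={v}
  b7: in=∅ out=∅

Interference:
  d — {p,v}
  h — {p,v}
  p — {d,h,t,v}
  t — {p,v,z}
  v — {d,h,p,t}
  z — {t}

Registers:
  {d,p,v} pairwise interfere (3-clique) ⇒ χ ≥ 3
  3-colouring: R0={p,z}  R1={v}  R2={d,h,t}
  χ = 3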